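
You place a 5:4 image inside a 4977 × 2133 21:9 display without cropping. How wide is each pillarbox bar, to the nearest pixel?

5:4 (1.250) < 21:9 (2.333), so the image fills the height.
That makes the image 2666.25 px wide (2133 × 5/4).
Black = 4977 − 2666.25 = 2310.75 px, or 1155.38 per bar.

1155 px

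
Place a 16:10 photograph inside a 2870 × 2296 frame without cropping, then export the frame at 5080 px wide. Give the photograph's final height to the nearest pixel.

3175 px

At 2870×2296 the photograph is width-limited, so height = 2870 × 10/16 ≈ 1793.75 px.
Scaling 2870 → 5080 is ×1.7700, so the height becomes 1793.75 × 1.7700 ≈ 3175.00 px.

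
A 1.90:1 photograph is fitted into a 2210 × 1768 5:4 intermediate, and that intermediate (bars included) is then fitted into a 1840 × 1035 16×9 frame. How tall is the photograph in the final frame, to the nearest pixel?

First fit — 1.90:1 into 2210×1768 spans the width: 2210.00 × 1163.16.
Second fit — the 5:4 canvas into 1840×1035 spans the height: 1293.75 × 1035.00 (×0.5854 from 2210×1768).
So the photograph's height is 1163.16 × 0.5854 ≈ 680.92.

681 px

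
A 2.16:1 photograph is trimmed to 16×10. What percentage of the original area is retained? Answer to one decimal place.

Going from 2.16:1 to 16×10 means cutting width while keeping height.
Fraction kept = (1.600)/(2.160) ≈ 74.07%.

74.1%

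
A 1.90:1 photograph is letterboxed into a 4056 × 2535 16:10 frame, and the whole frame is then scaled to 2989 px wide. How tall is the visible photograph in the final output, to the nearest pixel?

1573 px

At 4056×2535 the photograph is width-limited, so height = 4056 / 1.900 ≈ 2134.74 px.
The frame scales by 2989/4056 = 0.7369; 2134.74 × 0.7369 ≈ 1573.16 px.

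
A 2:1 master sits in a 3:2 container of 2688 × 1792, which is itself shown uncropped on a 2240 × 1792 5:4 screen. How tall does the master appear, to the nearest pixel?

First fit — 2:1 into 2688×1792 spans the width: 2688.00 × 1344.00.
Second fit — the 3:2 canvas into 2240×1792 spans the width: 2240.00 × 1493.33 (×0.8333 from 2688×1792).
Applying the same ×0.8333: 1344.00 → 1120.00.

1120 px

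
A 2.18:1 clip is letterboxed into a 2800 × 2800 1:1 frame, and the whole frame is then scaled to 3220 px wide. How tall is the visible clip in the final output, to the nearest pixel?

In the 2800×2800 frame the clip fills the width: height = 2800 / 2.180 ≈ 1284.40 px.
Resizing to 3220 px wide multiplies everything by 1.1500: 1284.40 → 1477.06 px.

1477 px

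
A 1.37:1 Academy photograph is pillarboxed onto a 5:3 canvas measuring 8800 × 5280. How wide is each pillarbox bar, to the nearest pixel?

783 px

Since 1.370 < 1.667, the photograph is height-limited.
Content width = 5280 × 1.370 ≈ 7233.60 px.
Black = 8800 − 7233.60 = 1566.40 px, or 783.20 per bar.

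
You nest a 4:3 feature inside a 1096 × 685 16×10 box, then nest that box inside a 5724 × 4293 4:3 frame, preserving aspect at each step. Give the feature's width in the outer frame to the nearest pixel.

4:3 in 1096×685: fills the height, so the feature is 913.33 × 685.00.
Second fit — the 16×10 canvas into 5724×4293 spans the width: 5724.00 × 3577.50 (×5.2226 from 1096×685).
So the feature's width is 913.33 × 5.2226 ≈ 4770.00.

4770 px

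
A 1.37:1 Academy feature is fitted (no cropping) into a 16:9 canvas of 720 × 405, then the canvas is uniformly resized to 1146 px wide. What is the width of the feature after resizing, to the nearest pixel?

Fitted into 720×405, the feature spans the height; its width is 405 × 1.370 ≈ 554.85 px.
Scaling 720 → 1146 is ×1.5917, so the width becomes 554.85 × 1.5917 ≈ 883.14 px.

883 px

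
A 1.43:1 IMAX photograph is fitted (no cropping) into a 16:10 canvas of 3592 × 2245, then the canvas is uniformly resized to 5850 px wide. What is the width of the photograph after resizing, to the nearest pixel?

5228 px

At 3592×2245 the photograph is height-limited, so width = 2245 × 1.430 ≈ 3210.35 px.
The frame scales by 5850/3592 = 1.6286; 3210.35 × 1.6286 ≈ 5228.44 px.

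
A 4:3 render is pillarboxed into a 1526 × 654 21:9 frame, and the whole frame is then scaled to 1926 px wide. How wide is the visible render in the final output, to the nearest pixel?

Fitted into 1526×654, the render spans the height; its width is 654 × 4/3 ≈ 872.00 px.
Resizing to 1926 px wide multiplies everything by 1.2621: 872.00 → 1100.57 px.

1101 px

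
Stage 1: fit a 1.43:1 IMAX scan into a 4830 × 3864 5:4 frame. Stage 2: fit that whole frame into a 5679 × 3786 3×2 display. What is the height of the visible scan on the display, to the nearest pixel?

First fit — 1.43:1 IMAX into 4830×3864 spans the width: 4830.00 × 3377.62.
The 5:4 canvas is height-limited in 5679×3786, giving 4732.50 × 3786.00; scale factor 0.9798.
The scan scales with it: height 3377.62 × 0.9798 ≈ 3309.44.

3309 px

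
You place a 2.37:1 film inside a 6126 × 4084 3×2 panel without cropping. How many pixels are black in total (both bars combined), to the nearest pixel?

9184037 pixels

2.37:1 (2.370) > 3×2 (1.500), so the film fills the width.
Content height = 6126 / 2.370 ≈ 2584.8101 px.
Leftover height: 4084 − 2584.8101 = 1499.1899 px.
Bar area = 1499.1899 × 6126 ≈ 9184037 px.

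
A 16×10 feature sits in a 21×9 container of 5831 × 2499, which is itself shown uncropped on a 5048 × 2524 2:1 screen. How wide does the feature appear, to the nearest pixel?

First fit — 16×10 into 5831×2499 spans the height: 3998.40 × 2499.00.
Second fit — the 21×9 canvas into 5048×2524 spans the width: 5048.00 × 2163.43 (×0.8657 from 5831×2499).
So the feature's width is 3998.40 × 0.8657 ≈ 3461.49.

3461 px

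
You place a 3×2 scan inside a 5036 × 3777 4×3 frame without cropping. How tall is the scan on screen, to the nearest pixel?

3×2 (1.500) > 4×3 (1.333), so the scan fills the width.
Content height = 5036 × 2/3 ≈ 3357.33 px.

3357 px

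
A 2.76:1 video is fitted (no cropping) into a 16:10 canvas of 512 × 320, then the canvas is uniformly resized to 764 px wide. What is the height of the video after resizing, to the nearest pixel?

277 px

Fitted into 512×320, the video spans the width; its height is 512 / 2.760 ≈ 185.51 px.
Resizing to 764 px wide multiplies everything by 1.4922: 185.51 → 276.81 px.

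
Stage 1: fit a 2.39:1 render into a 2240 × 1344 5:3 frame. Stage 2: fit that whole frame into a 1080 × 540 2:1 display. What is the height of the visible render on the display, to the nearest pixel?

377 px

First fit — 2.39:1 into 2240×1344 spans the width: 2240.00 × 937.24.
The 5:3 canvas is height-limited in 1080×540, giving 900.00 × 540.00; scale factor 0.4018.
So the render's height is 937.24 × 0.4018 ≈ 376.57.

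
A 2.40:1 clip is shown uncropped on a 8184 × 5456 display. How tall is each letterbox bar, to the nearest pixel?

1023 px

2.40:1 (2.400) > 3:2 (1.500), so the clip fills the width.
Content height = 8184 / 2.400 ≈ 3410.00 px.
Black = 5456 − 3410.00 = 2046.00 px, or 1023.00 per bar.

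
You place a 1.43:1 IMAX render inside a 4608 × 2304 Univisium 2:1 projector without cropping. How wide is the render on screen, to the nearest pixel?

3295 px

Since 1.430 < 2.000, the render is height-limited.
Content width = 2304 × 1.430 ≈ 3294.72 px.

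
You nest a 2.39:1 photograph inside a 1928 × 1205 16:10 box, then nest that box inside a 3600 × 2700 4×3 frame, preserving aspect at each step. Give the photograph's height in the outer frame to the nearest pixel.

1506 px

First fit — 2.39:1 into 1928×1205 spans the width: 1928.00 × 806.69.
Second fit — the 16:10 canvas into 3600×2700 spans the width: 3600.00 × 2250.00 (×1.8672 from 1928×1205).
The photograph scales with it: height 806.69 × 1.8672 ≈ 1506.28.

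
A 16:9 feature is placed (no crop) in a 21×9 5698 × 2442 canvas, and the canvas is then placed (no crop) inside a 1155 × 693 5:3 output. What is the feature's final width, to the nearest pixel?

16:9 in 5698×2442: fills the height, so the feature is 4341.33 × 2442.00.
Second fit — the 21×9 canvas into 1155×693 spans the width: 1155.00 × 495.00 (×0.2027 from 5698×2442).
The feature scales with it: width 4341.33 × 0.2027 ≈ 880.00.

880 px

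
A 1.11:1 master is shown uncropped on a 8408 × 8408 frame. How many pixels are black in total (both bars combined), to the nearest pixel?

7005758 pixels

Since 1.110 > 1.000, the master is width-limited.
The master is 8408 / 1.110 ≈ 7574.7748 px tall.
8408 − 7574.7748 = 833.2252 px of bars.
That's 833.2252 × 8408 ≈ 7005758 black pixels.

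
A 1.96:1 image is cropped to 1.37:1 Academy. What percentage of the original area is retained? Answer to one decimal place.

The height stays; only width is cut (since 1.37:1 Academy is narrower than 1.96:1).
Area ratio = (1.370)/(1.960) = 69.90% retained.

69.9%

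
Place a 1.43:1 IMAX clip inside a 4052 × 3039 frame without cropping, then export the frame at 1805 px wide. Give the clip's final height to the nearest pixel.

1262 px

In the 4052×3039 frame the clip fills the width: height = 4052 / 1.430 ≈ 2833.57 px.
The frame scales by 1805/4052 = 0.4455; 2833.57 × 0.4455 ≈ 1262.24 px.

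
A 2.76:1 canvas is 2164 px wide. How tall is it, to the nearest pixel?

At 2.76:1, 2164 / 2.760 ≈ 784.06.

784 px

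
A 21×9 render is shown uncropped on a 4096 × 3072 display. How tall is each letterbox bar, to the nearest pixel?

658 px

21×9 is wider than 4:3, so it spans the full width.
That makes the image 1755.43 px tall (4096 × 9/21).
3072 − 1755.43 = 1316.57 px of bars (658.29 each).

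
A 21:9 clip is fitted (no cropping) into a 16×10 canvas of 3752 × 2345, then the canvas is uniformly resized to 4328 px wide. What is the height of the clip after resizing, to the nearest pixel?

1855 px

In the 3752×2345 frame the clip fills the width: height = 3752 × 9/21 ≈ 1608.00 px.
Scaling 3752 → 4328 is ×1.1535, so the height becomes 1608.00 × 1.1535 ≈ 1854.86 px.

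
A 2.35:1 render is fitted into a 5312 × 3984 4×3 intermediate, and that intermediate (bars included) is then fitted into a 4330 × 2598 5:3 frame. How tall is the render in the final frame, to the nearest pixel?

Inside the 5312×3984 canvas the render is width-limited at 5312.00 × 2260.43.
4×3 in 4330×2598: fills the height, so the intermediate becomes 3464.00 × 2598.00 — a scale of ×0.6521.
Applying the same ×0.6521: 2260.43 → 1474.04.

1474 px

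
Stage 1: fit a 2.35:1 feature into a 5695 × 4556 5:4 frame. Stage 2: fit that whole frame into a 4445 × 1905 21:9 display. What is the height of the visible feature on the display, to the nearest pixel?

1013 px

First fit — 2.35:1 into 5695×4556 spans the width: 5695.00 × 2423.40.
The 5:4 canvas is height-limited in 4445×1905, giving 2381.25 × 1905.00; scale factor 0.4181.
So the feature's height is 2423.40 × 0.4181 ≈ 1013.30.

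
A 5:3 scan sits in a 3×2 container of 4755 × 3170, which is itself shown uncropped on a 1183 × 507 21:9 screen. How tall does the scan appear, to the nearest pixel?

5:3 in 4755×3170: fills the width, so the scan is 4755.00 × 2853.00.
3×2 in 1183×507: fills the height, so the intermediate becomes 760.50 × 507.00 — a scale of ×0.1599.
So the scan's height is 2853.00 × 0.1599 ≈ 456.30.

456 px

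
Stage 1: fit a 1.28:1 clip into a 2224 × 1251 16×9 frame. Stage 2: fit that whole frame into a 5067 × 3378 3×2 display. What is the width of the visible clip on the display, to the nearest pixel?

3648 px

1.28:1 in 2224×1251: fills the height, so the clip is 1601.28 × 1251.00.
Second fit — the 16×9 canvas into 5067×3378 spans the width: 5067.00 × 2850.19 (×2.2783 from 2224×1251).
So the clip's width is 1601.28 × 2.2783 ≈ 3648.24.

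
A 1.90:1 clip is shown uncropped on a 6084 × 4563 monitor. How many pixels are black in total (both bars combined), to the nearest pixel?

8279684 pixels

1.90:1 (1.900) > 4:3 (1.333), so the clip fills the width.
Content height = 6084 / 1.900 ≈ 3202.1053 px.
Black = 4563 − 3202.1053 = 1360.8947 px.
That's 1360.8947 × 6084 ≈ 8279684 black pixels.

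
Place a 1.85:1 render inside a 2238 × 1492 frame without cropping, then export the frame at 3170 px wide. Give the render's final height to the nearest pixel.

1714 px

Fitted into 2238×1492, the render spans the width; its height is 2238 / 1.850 ≈ 1209.73 px.
Resizing to 3170 px wide multiplies everything by 1.4164: 1209.73 → 1713.51 px.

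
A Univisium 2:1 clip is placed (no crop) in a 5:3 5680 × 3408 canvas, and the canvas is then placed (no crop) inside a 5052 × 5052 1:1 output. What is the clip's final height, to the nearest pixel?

2526 px

Inside the 5680×3408 canvas the clip is width-limited at 5680.00 × 2840.00.
Second fit — the 5:3 canvas into 5052×5052 spans the width: 5052.00 × 3031.20 (×0.8894 from 5680×3408).
So the clip's height is 2840.00 × 0.8894 ≈ 2526.00.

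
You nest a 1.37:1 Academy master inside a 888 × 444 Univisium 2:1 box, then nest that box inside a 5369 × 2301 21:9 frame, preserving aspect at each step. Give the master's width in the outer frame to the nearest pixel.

1.37:1 Academy in 888×444: fills the height, so the master is 608.28 × 444.00.
Second fit — the Univisium 2:1 canvas into 5369×2301 spans the height: 4602.00 × 2301.00 (×5.1824 from 888×444).
So the master's width is 608.28 × 5.1824 ≈ 3152.37.

3152 px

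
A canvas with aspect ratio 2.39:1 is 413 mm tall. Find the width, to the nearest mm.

Width = 413 × 2.390 = 987.07.

987 mm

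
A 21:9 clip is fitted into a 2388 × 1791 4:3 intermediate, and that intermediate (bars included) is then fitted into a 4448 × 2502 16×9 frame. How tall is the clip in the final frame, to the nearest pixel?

1430 px

Inside the 2388×1791 canvas the clip is width-limited at 2388.00 × 1023.43.
Second fit — the 4:3 canvas into 4448×2502 spans the height: 3336.00 × 2502.00 (×1.3970 from 2388×1791).
Applying the same ×1.3970: 1023.43 → 1429.71.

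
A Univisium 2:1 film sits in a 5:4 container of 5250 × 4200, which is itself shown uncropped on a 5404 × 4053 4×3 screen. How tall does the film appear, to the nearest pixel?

2533 px

First fit — Univisium 2:1 into 5250×4200 spans the width: 5250.00 × 2625.00.
The 5:4 canvas is height-limited in 5404×4053, giving 5066.25 × 4053.00; scale factor 0.9650.
Applying the same ×0.9650: 2625.00 → 2533.12.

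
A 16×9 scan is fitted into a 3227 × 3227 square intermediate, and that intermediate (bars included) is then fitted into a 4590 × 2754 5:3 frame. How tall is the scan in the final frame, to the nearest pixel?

1549 px

16×9 in 3227×3227: fills the width, so the scan is 3227.00 × 1815.19.
square in 4590×2754: fills the height, so the intermediate becomes 2754.00 × 2754.00 — a scale of ×0.8534.
Applying the same ×0.8534: 1815.19 → 1549.12.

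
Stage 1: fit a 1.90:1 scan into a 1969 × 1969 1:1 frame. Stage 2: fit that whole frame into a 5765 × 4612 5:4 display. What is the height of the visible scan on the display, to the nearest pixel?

1.90:1 in 1969×1969: fills the width, so the scan is 1969.00 × 1036.32.
1:1 in 5765×4612: fills the height, so the intermediate becomes 4612.00 × 4612.00 — a scale of ×2.3423.
The scan scales with it: height 1036.32 × 2.3423 ≈ 2427.37.

2427 px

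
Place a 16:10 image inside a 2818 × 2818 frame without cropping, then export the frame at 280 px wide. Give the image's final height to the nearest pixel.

175 px

In the 2818×2818 frame the image fills the width: height = 2818 × 10/16 ≈ 1761.25 px.
Scaling 2818 → 280 is ×0.0994, so the height becomes 1761.25 × 0.0994 ≈ 175.00 px.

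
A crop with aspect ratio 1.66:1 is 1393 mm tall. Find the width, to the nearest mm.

1393 × 1.660 = 2312.38.

2312 mm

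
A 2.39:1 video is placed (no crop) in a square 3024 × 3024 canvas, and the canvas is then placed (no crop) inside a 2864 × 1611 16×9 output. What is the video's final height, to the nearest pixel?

674 px

First fit — 2.39:1 into 3024×3024 spans the width: 3024.00 × 1265.27.
The square canvas is height-limited in 2864×1611, giving 1611.00 × 1611.00; scale factor 0.5327.
The video scales with it: height 1265.27 × 0.5327 ≈ 674.06.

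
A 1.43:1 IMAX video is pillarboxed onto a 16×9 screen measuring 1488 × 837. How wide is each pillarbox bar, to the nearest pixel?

146 px

Since 1.430 < 1.778, the video is height-limited.
That makes the image 1196.91 px wide (837 × 1.430).
Leftover width: 1488 − 1196.91 = 291.09 px → 145.54 each side.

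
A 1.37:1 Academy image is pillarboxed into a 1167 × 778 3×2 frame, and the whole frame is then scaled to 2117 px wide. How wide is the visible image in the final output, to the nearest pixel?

1934 px

In the 1167×778 frame the image fills the height: width = 778 × 1.370 ≈ 1065.86 px.
Scaling 1167 → 2117 is ×1.8141, so the width becomes 1065.86 × 1.8141 ≈ 1933.53 px.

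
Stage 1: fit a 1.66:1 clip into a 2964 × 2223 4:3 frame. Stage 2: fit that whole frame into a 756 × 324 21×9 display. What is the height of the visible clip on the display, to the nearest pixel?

1.66:1 in 2964×2223: fills the width, so the clip is 2964.00 × 1785.54.
The 4:3 canvas is height-limited in 756×324, giving 432.00 × 324.00; scale factor 0.1457.
Applying the same ×0.1457: 1785.54 → 260.24.

260 px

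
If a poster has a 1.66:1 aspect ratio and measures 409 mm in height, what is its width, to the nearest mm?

409 × 1.660 = 678.94.

679 mm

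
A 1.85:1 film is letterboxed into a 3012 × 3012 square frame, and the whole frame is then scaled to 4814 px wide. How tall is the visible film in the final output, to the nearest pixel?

2602 px

At 3012×3012 the film is width-limited, so height = 3012 / 1.850 ≈ 1628.11 px.
Resizing to 4814 px wide multiplies everything by 1.5983: 1628.11 → 2602.16 px.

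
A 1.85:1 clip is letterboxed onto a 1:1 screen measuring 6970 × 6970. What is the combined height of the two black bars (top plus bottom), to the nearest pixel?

1.85:1 is wider than 1:1, so it spans the full width.
The clip is 6970 / 1.850 ≈ 3767.57 px tall.
6970 − 3767.57 = 3202.43 px of bars.

3202 px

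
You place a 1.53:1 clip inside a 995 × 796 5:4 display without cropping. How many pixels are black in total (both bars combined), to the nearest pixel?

1.53:1 (1.530) > 5:4 (1.250), so the clip fills the width.
The clip is 995 / 1.530 ≈ 650.3268 px tall.
796 − 650.3268 = 145.6732 px of bars.
Bar area = 145.6732 × 995 ≈ 144945 px.

144945 pixels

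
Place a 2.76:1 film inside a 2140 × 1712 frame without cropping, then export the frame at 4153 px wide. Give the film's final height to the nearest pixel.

1505 px

In the 2140×1712 frame the film fills the width: height = 2140 / 2.760 ≈ 775.36 px.
Scaling 2140 → 4153 is ×1.9407, so the height becomes 775.36 × 1.9407 ≈ 1504.71 px.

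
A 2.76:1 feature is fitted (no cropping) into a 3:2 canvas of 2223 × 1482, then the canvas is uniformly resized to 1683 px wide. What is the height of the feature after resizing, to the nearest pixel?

At 2223×1482 the feature is width-limited, so height = 2223 / 2.760 ≈ 805.43 px.
Resizing to 1683 px wide multiplies everything by 0.7571: 805.43 → 609.78 px.

610 px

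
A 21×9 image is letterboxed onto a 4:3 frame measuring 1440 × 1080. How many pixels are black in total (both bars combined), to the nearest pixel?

666514 pixels

21×9 (2.333) > 4:3 (1.333), so the image fills the width.
That makes the image 617.1429 px tall (1440 × 9/21).
Leftover height: 1080 − 617.1429 = 462.8571 px.
Bar area = 462.8571 × 1440 ≈ 666514 px.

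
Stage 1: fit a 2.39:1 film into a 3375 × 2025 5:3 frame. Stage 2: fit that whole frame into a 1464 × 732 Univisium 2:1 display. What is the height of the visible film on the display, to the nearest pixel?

510 px

2.39:1 in 3375×2025: fills the width, so the film is 3375.00 × 1412.13.
Second fit — the 5:3 canvas into 1464×732 spans the height: 1220.00 × 732.00 (×0.3615 from 3375×2025).
Applying the same ×0.3615: 1412.13 → 510.46.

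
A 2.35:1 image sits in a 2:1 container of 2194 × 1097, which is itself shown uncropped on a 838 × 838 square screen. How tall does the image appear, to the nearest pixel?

First fit — 2.35:1 into 2194×1097 spans the width: 2194.00 × 933.62.
The 2:1 canvas is width-limited in 838×838, giving 838.00 × 419.00; scale factor 0.3820.
The image scales with it: height 933.62 × 0.3820 ≈ 356.60.

357 px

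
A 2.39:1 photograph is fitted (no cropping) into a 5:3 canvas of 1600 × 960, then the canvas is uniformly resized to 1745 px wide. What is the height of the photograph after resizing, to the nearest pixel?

730 px

In the 1600×960 frame the photograph fills the width: height = 1600 / 2.390 ≈ 669.46 px.
Scaling 1600 → 1745 is ×1.0906, so the height becomes 669.46 × 1.0906 ≈ 730.13 px.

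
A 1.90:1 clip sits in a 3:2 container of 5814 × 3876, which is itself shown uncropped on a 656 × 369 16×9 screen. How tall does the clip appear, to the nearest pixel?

1.90:1 in 5814×3876: fills the width, so the clip is 5814.00 × 3060.00.
3:2 in 656×369: fills the height, so the intermediate becomes 553.50 × 369.00 — a scale of ×0.0952.
Applying the same ×0.0952: 3060.00 → 291.32.

291 px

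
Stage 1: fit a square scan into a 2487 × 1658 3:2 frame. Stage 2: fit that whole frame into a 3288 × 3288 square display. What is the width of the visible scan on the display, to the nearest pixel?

2192 px

First fit — square into 2487×1658 spans the height: 1658.00 × 1658.00.
3:2 in 3288×3288: fills the width, so the intermediate becomes 3288.00 × 2192.00 — a scale of ×1.3221.
Applying the same ×1.3221: 1658.00 → 2192.00.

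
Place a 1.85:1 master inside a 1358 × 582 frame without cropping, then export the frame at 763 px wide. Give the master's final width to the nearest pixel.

Fitted into 1358×582, the master spans the height; its width is 582 × 1.850 ≈ 1076.70 px.
The frame scales by 763/1358 = 0.5619; 1076.70 × 0.5619 ≈ 604.95 px.

605 px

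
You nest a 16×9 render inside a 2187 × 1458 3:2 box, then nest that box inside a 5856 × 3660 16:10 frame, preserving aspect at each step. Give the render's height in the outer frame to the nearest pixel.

3088 px

16×9 in 2187×1458: fills the width, so the render is 2187.00 × 1230.19.
3:2 in 5856×3660: fills the height, so the intermediate becomes 5490.00 × 3660.00 — a scale of ×2.5103.
The render scales with it: height 1230.19 × 2.5103 ≈ 3088.12.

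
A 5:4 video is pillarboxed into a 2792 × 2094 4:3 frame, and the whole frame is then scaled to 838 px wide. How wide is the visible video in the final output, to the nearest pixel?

In the 2792×2094 frame the video fills the height: width = 2094 × 5/4 ≈ 2617.50 px.
The frame scales by 838/2792 = 0.3001; 2617.50 × 0.3001 ≈ 785.62 px.

786 px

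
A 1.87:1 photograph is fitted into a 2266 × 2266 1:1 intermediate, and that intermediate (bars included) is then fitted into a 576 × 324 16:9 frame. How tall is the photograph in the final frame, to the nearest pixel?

1.87:1 in 2266×2266: fills the width, so the photograph is 2266.00 × 1211.76.
Second fit — the 1:1 canvas into 576×324 spans the height: 324.00 × 324.00 (×0.1430 from 2266×2266).
So the photograph's height is 1211.76 × 0.1430 ≈ 173.26.

173 px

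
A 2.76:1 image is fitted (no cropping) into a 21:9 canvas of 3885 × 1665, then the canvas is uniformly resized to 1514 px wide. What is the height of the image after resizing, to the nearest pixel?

Fitted into 3885×1665, the image spans the width; its height is 3885 / 2.760 ≈ 1407.61 px.
Resizing to 1514 px wide multiplies everything by 0.3897: 1407.61 → 548.55 px.

549 px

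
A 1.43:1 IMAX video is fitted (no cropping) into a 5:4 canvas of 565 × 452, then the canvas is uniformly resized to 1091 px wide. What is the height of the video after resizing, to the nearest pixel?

763 px

At 565×452 the video is width-limited, so height = 565 / 1.430 ≈ 395.10 px.
Scaling 565 → 1091 is ×1.9310, so the height becomes 395.10 × 1.9310 ≈ 762.94 px.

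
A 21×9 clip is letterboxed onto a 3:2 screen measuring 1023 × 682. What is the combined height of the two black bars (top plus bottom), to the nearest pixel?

Since 2.333 > 1.500, the clip is width-limited.
Content height = 1023 × 9/21 ≈ 438.43 px.
682 − 438.43 = 243.57 px of bars.

244 px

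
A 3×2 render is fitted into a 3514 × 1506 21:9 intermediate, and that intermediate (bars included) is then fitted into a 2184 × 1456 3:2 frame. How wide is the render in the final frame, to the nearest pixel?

First fit — 3×2 into 3514×1506 spans the height: 2259.00 × 1506.00.
The 21:9 canvas is width-limited in 2184×1456, giving 2184.00 × 936.00; scale factor 0.6215.
The render scales with it: width 2259.00 × 0.6215 ≈ 1404.00.

1404 px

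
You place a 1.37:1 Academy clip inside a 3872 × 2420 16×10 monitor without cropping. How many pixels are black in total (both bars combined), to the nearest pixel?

Since 1.370 < 1.600, the clip is height-limited.
Content width = 2420 × 1.370 ≈ 3315.4000 px.
Leftover width: 3872 − 3315.4000 = 556.6000 px.
Across the 2420-px span: 556.6000 × 2420 ≈ 1346972 px.

1346972 pixels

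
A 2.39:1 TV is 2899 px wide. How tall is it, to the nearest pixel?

2899 / 2.390 = 1212.97.

1213 px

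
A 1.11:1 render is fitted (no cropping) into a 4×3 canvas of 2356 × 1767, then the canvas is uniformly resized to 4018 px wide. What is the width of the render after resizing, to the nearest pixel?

3345 px

In the 2356×1767 frame the render fills the height: width = 1767 × 1.110 ≈ 1961.37 px.
The frame scales by 4018/2356 = 1.7054; 1961.37 × 1.7054 ≈ 3344.99 px.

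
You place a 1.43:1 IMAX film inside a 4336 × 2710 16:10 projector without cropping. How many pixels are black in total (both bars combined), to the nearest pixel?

1248497 pixels

1.43:1 IMAX is narrower than 16:10, so it spans the full height.
Content width = 2710 × 1.430 ≈ 3875.3000 px.
Leftover width: 4336 − 3875.3000 = 460.7000 px.
Across the 2710-px span: 460.7000 × 2710 ≈ 1248497 px.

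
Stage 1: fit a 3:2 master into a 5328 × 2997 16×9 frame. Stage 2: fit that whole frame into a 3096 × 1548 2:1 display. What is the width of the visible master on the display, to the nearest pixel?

3:2 in 5328×2997: fills the height, so the master is 4495.50 × 2997.00.
The 16×9 canvas is height-limited in 3096×1548, giving 2752.00 × 1548.00; scale factor 0.5165.
The master scales with it: width 4495.50 × 0.5165 ≈ 2322.00.

2322 px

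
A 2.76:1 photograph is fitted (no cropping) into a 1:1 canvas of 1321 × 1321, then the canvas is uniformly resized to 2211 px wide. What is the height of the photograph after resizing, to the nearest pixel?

801 px

Fitted into 1321×1321, the photograph spans the width; its height is 1321 / 2.760 ≈ 478.62 px.
The frame scales by 2211/1321 = 1.6737; 478.62 × 1.6737 ≈ 801.09 px.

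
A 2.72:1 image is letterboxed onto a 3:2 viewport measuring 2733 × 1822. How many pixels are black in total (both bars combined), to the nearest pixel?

2233464 pixels

2.72:1 is wider than 3:2, so it spans the full width.
Content height = 2733 / 2.720 ≈ 1004.7794 px.
Leftover height: 1822 − 1004.7794 = 817.2206 px.
Across the 2733-px span: 817.2206 × 2733 ≈ 2233464 px.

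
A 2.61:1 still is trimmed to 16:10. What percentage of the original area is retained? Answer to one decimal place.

61.3%

16:10 is narrower than 2.61:1, so the crop keeps the full height and trims the width.
Area ratio = (1.600)/(2.610) = 61.30% retained.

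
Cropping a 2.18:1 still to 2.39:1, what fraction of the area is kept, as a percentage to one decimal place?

91.2%

Going from 2.18:1 to 2.39:1 means cutting height while keeping width.
(2.180)/(2.390) ≈ 0.912 of the area survives.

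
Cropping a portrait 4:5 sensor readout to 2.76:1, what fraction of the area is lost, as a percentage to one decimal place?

71.0%

The width stays; only height is cut (since 2.76:1 is wider than portrait 4:5).
(0.800)/(2.760) ≈ 0.290 of the area survives, leaving 71.01% discarded.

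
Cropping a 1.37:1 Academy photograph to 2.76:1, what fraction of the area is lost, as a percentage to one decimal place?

50.4%

The width stays; only height is cut (since 2.76:1 is wider than 1.37:1 Academy).
(1.370)/(2.760) ≈ 0.496 of the area survives, leaving 50.36% discarded.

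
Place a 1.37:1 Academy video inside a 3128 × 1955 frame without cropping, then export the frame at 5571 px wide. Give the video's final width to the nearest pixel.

At 3128×1955 the video is height-limited, so width = 1955 × 1.370 ≈ 2678.35 px.
Resizing to 5571 px wide multiplies everything by 1.7810: 2678.35 → 4770.17 px.

4770 px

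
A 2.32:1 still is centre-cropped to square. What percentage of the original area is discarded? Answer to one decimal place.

square is narrower than 2.32:1, so the crop keeps the full height and trims the width.
Fraction kept = (1.000)/(2.320) ≈ 43.10%, so 56.90% is lost.

56.9%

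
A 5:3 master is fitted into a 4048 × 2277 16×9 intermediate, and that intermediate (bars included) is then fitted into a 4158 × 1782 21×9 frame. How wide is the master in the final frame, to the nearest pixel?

2970 px

First fit — 5:3 into 4048×2277 spans the height: 3795.00 × 2277.00.
The 16×9 canvas is height-limited in 4158×1782, giving 3168.00 × 1782.00; scale factor 0.7826.
The master scales with it: width 3795.00 × 0.7826 ≈ 2970.00.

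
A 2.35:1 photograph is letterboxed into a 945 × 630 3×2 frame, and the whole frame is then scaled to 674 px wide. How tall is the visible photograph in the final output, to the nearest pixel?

Fitted into 945×630, the photograph spans the width; its height is 945 / 2.350 ≈ 402.13 px.
Scaling 945 → 674 is ×0.7132, so the height becomes 402.13 × 0.7132 ≈ 286.81 px.

287 px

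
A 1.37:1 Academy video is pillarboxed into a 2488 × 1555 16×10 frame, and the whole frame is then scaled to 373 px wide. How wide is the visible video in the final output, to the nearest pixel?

Fitted into 2488×1555, the video spans the height; its width is 1555 × 1.370 ≈ 2130.35 px.
The frame scales by 373/2488 = 0.1499; 2130.35 × 0.1499 ≈ 319.38 px.

319 px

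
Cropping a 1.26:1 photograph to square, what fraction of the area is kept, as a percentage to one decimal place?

Going from 1.26:1 to square means cutting width while keeping height.
(1.000)/(1.260) ≈ 0.794 of the area survives.

79.4%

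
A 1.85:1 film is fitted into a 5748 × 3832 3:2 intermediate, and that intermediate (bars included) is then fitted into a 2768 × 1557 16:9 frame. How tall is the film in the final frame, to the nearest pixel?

1.85:1 in 5748×3832: fills the width, so the film is 5748.00 × 3107.03.
3:2 in 2768×1557: fills the height, so the intermediate becomes 2335.50 × 1557.00 — a scale of ×0.4063.
So the film's height is 3107.03 × 0.4063 ≈ 1262.43.

1262 px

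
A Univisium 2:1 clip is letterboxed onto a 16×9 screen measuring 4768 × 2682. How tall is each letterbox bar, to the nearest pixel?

149 px

Univisium 2:1 (2.000) > 16×9 (1.778), so the clip fills the width.
That makes the image 2384.00 px tall (4768 × 1/2).
2682 − 2384.00 = 298.00 px of bars (149.00 each).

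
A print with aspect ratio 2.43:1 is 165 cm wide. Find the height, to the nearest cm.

Height = 165 / 2.430 = 67.90.

68 cm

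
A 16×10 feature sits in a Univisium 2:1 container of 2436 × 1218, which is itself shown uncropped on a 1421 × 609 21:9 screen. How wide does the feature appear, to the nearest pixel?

First fit — 16×10 into 2436×1218 spans the height: 1948.80 × 1218.00.
Second fit — the Univisium 2:1 canvas into 1421×609 spans the height: 1218.00 × 609.00 (×0.5000 from 2436×1218).
The feature scales with it: width 1948.80 × 0.5000 ≈ 974.40.

974 px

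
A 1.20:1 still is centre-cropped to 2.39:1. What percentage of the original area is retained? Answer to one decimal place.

50.2%

2.39:1 is wider than 1.20:1, so the crop keeps the full width and trims the height.
Area ratio = (1.200)/(2.390) = 50.21% retained.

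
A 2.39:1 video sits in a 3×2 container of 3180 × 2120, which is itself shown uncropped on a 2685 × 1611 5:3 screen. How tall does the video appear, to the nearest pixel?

2.39:1 in 3180×2120: fills the width, so the video is 3180.00 × 1330.54.
Second fit — the 3×2 canvas into 2685×1611 spans the height: 2416.50 × 1611.00 (×0.7599 from 3180×2120).
Applying the same ×0.7599: 1330.54 → 1011.09.

1011 px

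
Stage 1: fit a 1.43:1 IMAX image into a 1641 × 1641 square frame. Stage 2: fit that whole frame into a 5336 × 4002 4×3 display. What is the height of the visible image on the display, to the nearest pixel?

First fit — 1.43:1 IMAX into 1641×1641 spans the width: 1641.00 × 1147.55.
Second fit — the square canvas into 5336×4002 spans the height: 4002.00 × 4002.00 (×2.4388 from 1641×1641).
The image scales with it: height 1147.55 × 2.4388 ≈ 2798.60.

2799 px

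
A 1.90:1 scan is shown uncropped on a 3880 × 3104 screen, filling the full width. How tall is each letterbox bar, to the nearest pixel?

That makes the image 2042.11 px tall (3880 / 1.900).
Leftover height: 3104 − 2042.11 = 1061.89 px → 530.95 each side.

531 px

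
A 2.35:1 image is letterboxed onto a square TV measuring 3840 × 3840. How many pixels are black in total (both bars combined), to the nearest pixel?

8470877 pixels

2.35:1 (2.350) > square (1.000), so the image fills the width.
Content height = 3840 / 2.350 ≈ 1634.0426 px.
Black = 3840 − 1634.0426 = 2205.9574 px.
Bar area = 2205.9574 × 3840 ≈ 8470877 px.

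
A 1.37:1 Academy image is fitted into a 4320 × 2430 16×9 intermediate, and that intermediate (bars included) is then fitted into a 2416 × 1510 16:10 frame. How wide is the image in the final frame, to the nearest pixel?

1.37:1 Academy in 4320×2430: fills the height, so the image is 3329.10 × 2430.00.
16×9 in 2416×1510: fills the width, so the intermediate becomes 2416.00 × 1359.00 — a scale of ×0.5593.
Applying the same ×0.5593: 3329.10 → 1861.83.

1862 px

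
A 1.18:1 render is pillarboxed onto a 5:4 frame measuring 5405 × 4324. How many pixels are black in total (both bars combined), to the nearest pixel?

1308788 pixels

1.18:1 (1.180) < 5:4 (1.250), so the render fills the height.
The render is 4324 × 1.180 ≈ 5102.3200 px wide.
Black = 5405 − 5102.3200 = 302.6800 px.
That's 302.6800 × 4324 ≈ 1308788 black pixels.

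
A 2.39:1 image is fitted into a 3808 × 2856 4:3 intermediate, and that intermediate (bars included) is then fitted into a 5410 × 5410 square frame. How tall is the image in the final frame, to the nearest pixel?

Inside the 3808×2856 canvas the image is width-limited at 3808.00 × 1593.31.
Second fit — the 4:3 canvas into 5410×5410 spans the width: 5410.00 × 4057.50 (×1.4207 from 3808×2856).
Applying the same ×1.4207: 1593.31 → 2263.60.

2264 px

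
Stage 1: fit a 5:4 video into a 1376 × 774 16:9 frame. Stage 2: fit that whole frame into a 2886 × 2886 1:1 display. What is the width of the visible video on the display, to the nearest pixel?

2029 px

5:4 in 1376×774: fills the height, so the video is 967.50 × 774.00.
16:9 in 2886×2886: fills the width, so the intermediate becomes 2886.00 × 1623.38 — a scale of ×2.0974.
The video scales with it: width 967.50 × 2.0974 ≈ 2029.22.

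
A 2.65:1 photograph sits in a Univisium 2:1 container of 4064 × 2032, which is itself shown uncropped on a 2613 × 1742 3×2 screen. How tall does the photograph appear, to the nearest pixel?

986 px

Inside the 4064×2032 canvas the photograph is width-limited at 4064.00 × 1533.58.
Univisium 2:1 in 2613×1742: fills the width, so the intermediate becomes 2613.00 × 1306.50 — a scale of ×0.6430.
So the photograph's height is 1533.58 × 0.6430 ≈ 986.04.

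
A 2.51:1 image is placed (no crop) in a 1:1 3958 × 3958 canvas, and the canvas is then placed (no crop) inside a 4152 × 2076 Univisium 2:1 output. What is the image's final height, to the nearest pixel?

First fit — 2.51:1 into 3958×3958 spans the width: 3958.00 × 1576.89.
1:1 in 4152×2076: fills the height, so the intermediate becomes 2076.00 × 2076.00 — a scale of ×0.5245.
So the image's height is 1576.89 × 0.5245 ≈ 827.09.

827 px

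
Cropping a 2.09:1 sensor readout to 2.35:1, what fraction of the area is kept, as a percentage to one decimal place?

Going from 2.09:1 to 2.35:1 means cutting height while keeping width.
Fraction kept = (2.090)/(2.350) ≈ 88.94%.

88.9%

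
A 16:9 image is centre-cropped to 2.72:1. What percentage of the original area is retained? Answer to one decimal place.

65.4%

2.72:1 is wider than 16:9, so the crop keeps the full width and trims the height.
Area ratio = (1.778)/(2.720) = 65.36% retained.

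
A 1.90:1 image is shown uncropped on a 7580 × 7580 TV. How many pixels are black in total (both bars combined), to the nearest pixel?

Since 1.900 > 1.000, the image is width-limited.
That makes the image 3989.4737 px tall (7580 / 1.900).
Leftover height: 7580 − 3989.4737 = 3590.5263 px.
That's 3590.5263 × 7580 ≈ 27216189 black pixels.

27216189 pixels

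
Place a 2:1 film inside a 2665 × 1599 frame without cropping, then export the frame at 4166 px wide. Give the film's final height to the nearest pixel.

Fitted into 2665×1599, the film spans the width; its height is 2665 × 1/2 ≈ 1332.50 px.
Resizing to 4166 px wide multiplies everything by 1.5632: 1332.50 → 2083.00 px.

2083 px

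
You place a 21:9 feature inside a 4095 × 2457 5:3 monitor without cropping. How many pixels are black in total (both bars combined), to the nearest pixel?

2874690 pixels

21:9 (2.333) > 5:3 (1.667), so the feature fills the width.
Content height = 4095 × 9/21 ≈ 1755.0000 px.
Leftover height: 2457 − 1755.0000 = 702.0000 px.
Across the 4095-px span: 702.0000 × 4095 ≈ 2874690 px.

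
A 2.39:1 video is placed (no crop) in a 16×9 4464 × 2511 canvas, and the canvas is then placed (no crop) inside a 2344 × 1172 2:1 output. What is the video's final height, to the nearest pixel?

First fit — 2.39:1 into 4464×2511 spans the width: 4464.00 × 1867.78.
Second fit — the 16×9 canvas into 2344×1172 spans the height: 2083.56 × 1172.00 (×0.4667 from 4464×2511).
So the video's height is 1867.78 × 0.4667 ≈ 871.78.

872 px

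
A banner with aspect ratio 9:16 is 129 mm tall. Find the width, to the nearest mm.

At 9:16, 129 / 16 × 9 ≈ 72.56.

73 mm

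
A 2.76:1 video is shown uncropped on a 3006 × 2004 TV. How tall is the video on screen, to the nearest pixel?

1089 px

Since 2.760 > 1.500, the video is width-limited.
That makes the image 1089.13 px tall (3006 / 2.760).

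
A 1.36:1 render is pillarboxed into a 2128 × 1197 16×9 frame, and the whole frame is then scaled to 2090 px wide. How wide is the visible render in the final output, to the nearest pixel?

In the 2128×1197 frame the render fills the height: width = 1197 × 1.360 ≈ 1627.92 px.
The frame scales by 2090/2128 = 0.9821; 1627.92 × 0.9821 ≈ 1598.85 px.

1599 px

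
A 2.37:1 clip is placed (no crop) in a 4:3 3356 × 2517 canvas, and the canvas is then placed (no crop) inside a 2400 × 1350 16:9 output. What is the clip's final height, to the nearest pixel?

Inside the 3356×2517 canvas the clip is width-limited at 3356.00 × 1416.03.
4:3 in 2400×1350: fills the height, so the intermediate becomes 1800.00 × 1350.00 — a scale of ×0.5364.
So the clip's height is 1416.03 × 0.5364 ≈ 759.49.

759 px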